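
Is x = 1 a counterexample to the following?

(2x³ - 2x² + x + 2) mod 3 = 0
Substitute x = 1 into the relation:
x = 1: LHS = (2·1³ - 2·1² + 1 + 2) mod 3 = 3 mod 3 = 0; 0 = 0 — holds

The claim holds here, so x = 1 is not a counterexample. (A counterexample exists elsewhere, e.g. x = 0.)

Answer: No, x = 1 is not a counterexample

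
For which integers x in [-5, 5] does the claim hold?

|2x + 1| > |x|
Holds for: {-5, -4, -3, -2, 0, 1, 2, 3, 4, 5}
Fails for: {-1}

Answer: {-5, -4, -3, -2, 0, 1, 2, 3, 4, 5}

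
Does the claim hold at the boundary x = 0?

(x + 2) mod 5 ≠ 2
x = 0: LHS = (0 + 2) mod 5 = 2 mod 5 = 2; 2 ≠ 2 — FAILS

The relation fails at x = 0, so x = 0 is a counterexample.

Answer: No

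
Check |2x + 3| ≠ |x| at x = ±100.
x = 100: LHS = |2·100 + 3| = |203| = 203, RHS = |100| = 100; 203 ≠ 100 — holds
x = -100: LHS = |2·(-100) + 3| = |-197| = 197, RHS = |-100| = 100; 197 ≠ 100 — holds

Answer: Yes, holds for both x = 100 and x = -100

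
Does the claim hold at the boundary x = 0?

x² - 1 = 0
x = 0: LHS = 0² - 1 = -1; -1 = 0 — FAILS

The relation fails at x = 0, so x = 0 is a counterexample.

Answer: No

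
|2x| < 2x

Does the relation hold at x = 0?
x = 0: LHS = |2·0| = |0| = 0, RHS = 2·0 = 0; 0 < 0 — FAILS

The relation fails at x = 0, so x = 0 is a counterexample.

Answer: No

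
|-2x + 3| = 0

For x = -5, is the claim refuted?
Substitute x = -5 into the relation:
x = -5: LHS = |-2·(-5) + 3| = |13| = 13; 13 = 0 — FAILS

Since the claim fails at x = -5, this value is a counterexample.

Answer: Yes, x = -5 is a counterexample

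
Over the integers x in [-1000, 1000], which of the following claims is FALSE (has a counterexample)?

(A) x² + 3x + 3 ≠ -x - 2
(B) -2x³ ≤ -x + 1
(A) Over all integers in [-1000, 1000], LHS − RHS is always positive; it is smallest at x = -2, where it equals 1:
x = -2: LHS = (-2)² + 3·(-2) + 3 = 1, RHS = -(-2) - 2 = 0; 1 ≠ 0 — holds
At the ends of the range:
x = -1000: LHS = (-1000)² + 3·(-1000) + 3 = 997003, RHS = -(-1000) - 2 = 998; 997003 ≠ 998 — holds
x = 1000: LHS = 1000² + 3·1000 + 3 = 1003003, RHS = -1000 - 2 = -1002; 1003003 ≠ -1002 — holds
Hence LHS − RHS is never 0, i.e. the two sides are never equal, so the relation holds for every integer in [-1000, 1000].

(B) x = -2: LHS = -2·(-2)³ = 16, RHS = -(-2) + 1 = 3; 16 ≤ 3 — FAILS

Only (B) has a counterexample.

Answer: B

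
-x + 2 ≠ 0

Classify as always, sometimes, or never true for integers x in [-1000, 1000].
Holds at x = 0: LHS = -0 + 2 = 2; 2 ≠ 0 — holds
Fails at x = 2: LHS = -2 + 2 = 0; 0 ≠ 0 — FAILS
It is satisfied by some integers in the range but not all.

Answer: Sometimes true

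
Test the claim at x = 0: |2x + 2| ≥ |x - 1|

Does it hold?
x = 0: LHS = |2·0 + 2| = |2| = 2, RHS = |0 - 1| = |-1| = 1; 2 ≥ 1 — holds

The relation is satisfied at x = 0.

Answer: Yes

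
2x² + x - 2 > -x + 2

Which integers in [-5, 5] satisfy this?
Holds for: {-5, -4, -3, 2, 3, 4, 5}
Fails for: {-2, -1, 0, 1}

Answer: {-5, -4, -3, 2, 3, 4, 5}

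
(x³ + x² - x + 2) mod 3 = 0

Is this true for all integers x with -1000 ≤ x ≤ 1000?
The claim fails at x = 0:
x = 0: LHS = (0³ + 0² - 0 + 2) mod 3 = 2 mod 3 = 2; 2 = 0 — FAILS

Because a single integer refutes it, the statement is false.

Answer: False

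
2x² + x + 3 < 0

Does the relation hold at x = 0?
x = 0: LHS = 2·0² + 0 + 3 = 3; 3 < 0 — FAILS

The relation fails at x = 0, so x = 0 is a counterexample.

Answer: No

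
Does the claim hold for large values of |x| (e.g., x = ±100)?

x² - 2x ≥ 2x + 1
x = 100: LHS = 100² - 2·100 = 9800, RHS = 2·100 + 1 = 201; 9800 ≥ 201 — holds
x = -100: LHS = (-100)² - 2·(-100) = 10200, RHS = 2·(-100) + 1 = -199; 10200 ≥ -199 — holds

Answer: Yes, holds for both x = 100 and x = -100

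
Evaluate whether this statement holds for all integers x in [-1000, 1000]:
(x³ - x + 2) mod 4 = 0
The claim fails at x = 0:
x = 0: LHS = (0³ - 0 + 2) mod 4 = 2 mod 4 = 2; 2 = 0 — FAILS

Because a single integer refutes it, the statement is false.

Answer: False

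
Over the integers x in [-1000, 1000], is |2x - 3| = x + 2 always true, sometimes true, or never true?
Holds at x = 5: LHS = |2·5 - 3| = |7| = 7, RHS = 5 + 2 = 7; 7 = 7 — holds
Fails at x = 0: LHS = |2·0 - 3| = |-3| = 3, RHS = 0 + 2 = 2; 3 = 2 — FAILS
It is satisfied by some integers in the range but not all.

Answer: Sometimes true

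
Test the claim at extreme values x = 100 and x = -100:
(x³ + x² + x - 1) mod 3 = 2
x = 100: LHS = (100³ + 100² + 100 - 1) mod 3 = 1010099 mod 3 = 2; 2 = 2 — holds
x = -100: LHS = ((-100)³ + (-100)² + (-100) - 1) mod 3 = (-990101) mod 3 = 1; 1 = 2 — FAILS

Answer: Partially: holds for x = 100, fails for x = -100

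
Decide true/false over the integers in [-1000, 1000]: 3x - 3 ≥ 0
The claim fails at x = 0:
x = 0: LHS = 3·0 - 3 = -3; -3 ≥ 0 — FAILS

Because a single integer refutes it, the statement is false.

Answer: False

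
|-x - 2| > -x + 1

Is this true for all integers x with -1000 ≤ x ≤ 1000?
The claim fails at x = -1:
x = -1: LHS = |-(-1) - 2| = |-1| = 1, RHS = -(-1) + 1 = 2; 1 > 2 — FAILS

Because a single integer refutes it, the statement is false.

Answer: False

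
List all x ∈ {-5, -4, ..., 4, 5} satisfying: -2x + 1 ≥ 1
Holds for: {-5, -4, -3, -2, -1, 0}
Fails for: {1, 2, 3, 4, 5}

Answer: {-5, -4, -3, -2, -1, 0}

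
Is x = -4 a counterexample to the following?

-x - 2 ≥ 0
Substitute x = -4 into the relation:
x = -4: LHS = -(-4) - 2 = 2; 2 ≥ 0 — holds

The claim holds here, so x = -4 is not a counterexample. (A counterexample exists elsewhere, e.g. x = 0.)

Answer: No, x = -4 is not a counterexample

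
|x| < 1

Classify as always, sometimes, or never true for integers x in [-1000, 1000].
Holds at x = 0: LHS = |0| = 0; 0 < 1 — holds
Fails at x = 1: LHS = |1| = 1; 1 < 1 — FAILS
It is satisfied by some integers in the range but not all.

Answer: Sometimes true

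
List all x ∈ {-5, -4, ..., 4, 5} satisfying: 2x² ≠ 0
Holds for: {-5, -4, -3, -2, -1, 1, 2, 3, 4, 5}
Fails for: {0}

Answer: {-5, -4, -3, -2, -1, 1, 2, 3, 4, 5}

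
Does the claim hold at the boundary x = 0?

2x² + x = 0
x = 0: LHS = 2·0² + 0 = 0; 0 = 0 — holds

The relation is satisfied at x = 0.

Answer: Yes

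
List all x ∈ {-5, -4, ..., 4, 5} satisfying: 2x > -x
Holds for: {1, 2, 3, 4, 5}
Fails for: {-5, -4, -3, -2, -1, 0}

Answer: {1, 2, 3, 4, 5}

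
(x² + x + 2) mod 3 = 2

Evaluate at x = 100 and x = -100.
x = 100: LHS = (100² + 100 + 2) mod 3 = 10102 mod 3 = 1; 1 = 2 — FAILS
x = -100: LHS = ((-100)² + (-100) + 2) mod 3 = 9902 mod 3 = 2; 2 = 2 — holds

Answer: Partially: fails for x = 100, holds for x = -100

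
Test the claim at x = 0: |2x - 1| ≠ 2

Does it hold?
x = 0: LHS = |2·0 - 1| = |-1| = 1; 1 ≠ 2 — holds

The relation is satisfied at x = 0.

Answer: Yes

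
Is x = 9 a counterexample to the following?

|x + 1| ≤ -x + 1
Substitute x = 9 into the relation:
x = 9: LHS = |9 + 1| = |10| = 10, RHS = -9 + 1 = -8; 10 ≤ -8 — FAILS

Since the claim fails at x = 9, this value is a counterexample.

Answer: Yes, x = 9 is a counterexample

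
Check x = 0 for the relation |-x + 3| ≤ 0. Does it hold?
x = 0: LHS = |-0 + 3| = |3| = 3; 3 ≤ 0 — FAILS

The relation fails at x = 0, so x = 0 is a counterexample.

Answer: No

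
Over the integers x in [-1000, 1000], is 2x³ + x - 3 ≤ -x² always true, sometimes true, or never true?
Holds at x = 0: LHS = 2·0³ + 0 - 3 = -3, RHS = -0² = 0; -3 ≤ 0 — holds
Fails at x = 1: LHS = 2·1³ + 1 - 3 = 0, RHS = -1² = -1; 0 ≤ -1 — FAILS
It is satisfied by some integers in the range but not all.

Answer: Sometimes true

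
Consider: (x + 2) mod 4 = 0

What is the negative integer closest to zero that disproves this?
Testing negative integers from -1 downward:
x = -1: LHS = ((-1) + 2) mod 4 = 1 mod 4 = 1; 1 = 0 — FAILS  ← closest negative counterexample to 0

Answer: x = -1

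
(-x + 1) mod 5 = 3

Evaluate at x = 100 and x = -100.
x = 100: LHS = (-100 + 1) mod 5 = (-99) mod 5 = 1; 1 = 3 — FAILS
x = -100: LHS = (-(-100) + 1) mod 5 = 101 mod 5 = 1; 1 = 3 — FAILS

Answer: No, fails for both x = 100 and x = -100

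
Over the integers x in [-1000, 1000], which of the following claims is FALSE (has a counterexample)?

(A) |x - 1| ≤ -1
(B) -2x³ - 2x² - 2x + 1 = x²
(A) x = 0: LHS = |0 - 1| = |-1| = 1; 1 ≤ -1 — FAILS
(B) x = 0: LHS = -2·0³ - 2·0² - 2·0 + 1 = 1, RHS = 0² = 0; 1 = 0 — FAILS

Answer: Both A and B are false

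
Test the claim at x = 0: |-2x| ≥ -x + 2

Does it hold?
x = 0: LHS = |-2·0| = |0| = 0, RHS = -0 + 2 = 2; 0 ≥ 2 — FAILS

The relation fails at x = 0, so x = 0 is a counterexample.

Answer: No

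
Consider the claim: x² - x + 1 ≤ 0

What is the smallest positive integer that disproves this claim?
Testing positive integers:
x = 1: LHS = 1² - 1 + 1 = 1; 1 ≤ 0 — FAILS  ← smallest positive counterexample

Answer: x = 1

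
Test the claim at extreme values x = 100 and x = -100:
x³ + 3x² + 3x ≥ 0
x = 100: LHS = 100³ + 3·100² + 3·100 = 1030300; 1030300 ≥ 0 — holds
x = -100: LHS = (-100)³ + 3·(-100)² + 3·(-100) = -970300; -970300 ≥ 0 — FAILS

Answer: Partially: holds for x = 100, fails for x = -100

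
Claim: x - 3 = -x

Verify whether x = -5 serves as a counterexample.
Substitute x = -5 into the relation:
x = -5: LHS = (-5) - 3 = -8, RHS = -(-5) = 5; -8 = 5 — FAILS

Since the claim fails at x = -5, this value is a counterexample.

Answer: Yes, x = -5 is a counterexample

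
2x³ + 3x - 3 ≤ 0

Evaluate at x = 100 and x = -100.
x = 100: LHS = 2·100³ + 3·100 - 3 = 2000297; 2000297 ≤ 0 — FAILS
x = -100: LHS = 2·(-100)³ + 3·(-100) - 3 = -2000303; -2000303 ≤ 0 — holds

Answer: Partially: fails for x = 100, holds for x = -100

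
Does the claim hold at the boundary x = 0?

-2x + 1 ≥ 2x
x = 0: LHS = -2·0 + 1 = 1, RHS = 2·0 = 0; 1 ≥ 0 — holds

The relation is satisfied at x = 0.

Answer: Yes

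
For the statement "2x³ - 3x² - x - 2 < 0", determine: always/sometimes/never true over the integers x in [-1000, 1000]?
Holds at x = 0: LHS = 2·0³ - 3·0² - 0 - 2 = -2; -2 < 0 — holds
Fails at x = 2: LHS = 2·2³ - 3·2² - 2 - 2 = 0; 0 < 0 — FAILS
It is satisfied by some integers in the range but not all.

Answer: Sometimes true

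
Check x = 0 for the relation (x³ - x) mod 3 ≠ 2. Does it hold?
x = 0: LHS = (0³ - 0) mod 3 = 0 mod 3 = 0; 0 ≠ 2 — holds

The relation is satisfied at x = 0.

Answer: Yes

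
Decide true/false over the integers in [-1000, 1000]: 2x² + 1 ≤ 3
The claim fails at x = 2:
x = 2: LHS = 2·2² + 1 = 9; 9 ≤ 3 — FAILS

Because a single integer refutes it, the statement is false.

Answer: False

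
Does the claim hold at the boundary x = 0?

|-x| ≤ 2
x = 0: LHS = |-0| = |0| = 0; 0 ≤ 2 — holds

The relation is satisfied at x = 0.

Answer: Yes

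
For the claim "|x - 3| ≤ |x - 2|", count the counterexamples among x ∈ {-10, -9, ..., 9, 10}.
Counterexamples in [-10, 10]: {-10, -9, -8, -7, -6, -5, -4, -3, -2, -1, 0, 1, 2}.

Counting them gives 13 values.

Answer: 13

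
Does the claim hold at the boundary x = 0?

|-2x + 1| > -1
x = 0: LHS = |-2·0 + 1| = |1| = 1; 1 > -1 — holds

The relation is satisfied at x = 0.

Answer: Yes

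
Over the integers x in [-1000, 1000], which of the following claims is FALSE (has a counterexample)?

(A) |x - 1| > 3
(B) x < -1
(A) x = 0: LHS = |0 - 1| = |-1| = 1; 1 > 3 — FAILS
(B) x = 0: 0 < -1 — FAILS

Answer: Both A and B are false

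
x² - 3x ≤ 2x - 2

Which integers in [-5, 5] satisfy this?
Holds for: {1, 2, 3, 4}
Fails for: {-5, -4, -3, -2, -1, 0, 5}

Answer: {1, 2, 3, 4}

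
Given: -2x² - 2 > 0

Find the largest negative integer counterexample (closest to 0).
Testing negative integers from -1 downward:
x = -1: LHS = -2·(-1)² - 2 = -4; -4 > 0 — FAILS  ← closest negative counterexample to 0

Answer: x = -1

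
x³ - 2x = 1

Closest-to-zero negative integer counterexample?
Testing negative integers from -1 downward:
x = -1: LHS = (-1)³ - 2·(-1) = 1; 1 = 1 — holds
x = -2: LHS = (-2)³ - 2·(-2) = -4; -4 = 1 — FAILS  ← closest negative counterexample to 0

Answer: x = -2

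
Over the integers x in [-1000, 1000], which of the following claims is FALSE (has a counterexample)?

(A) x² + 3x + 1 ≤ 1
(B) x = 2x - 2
(A) x = 1: LHS = 1² + 3·1 + 1 = 5; 5 ≤ 1 — FAILS
(B) x = 0: RHS = 2·0 - 2 = -2; 0 = -2 — FAILS

Answer: Both A and B are false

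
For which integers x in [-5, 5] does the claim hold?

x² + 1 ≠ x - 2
Over all integers in [-5, 5], LHS − RHS is always positive; it is smallest at x = 0, where it equals 3:
x = 0: LHS = 0² + 1 = 1, RHS = 0 - 2 = -2; 1 ≠ -2 — holds
At the ends of the range:
x = -5: LHS = (-5)² + 1 = 26, RHS = (-5) - 2 = -7; 26 ≠ -7 — holds
x = 5: LHS = 5² + 1 = 26, RHS = 5 - 2 = 3; 26 ≠ 3 — holds
Hence LHS − RHS is never 0, i.e. the two sides are never equal, so the relation holds for every integer in [-5, 5].

Answer: All integers in [-5, 5]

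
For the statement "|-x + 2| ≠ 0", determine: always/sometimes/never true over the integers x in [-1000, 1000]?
Holds at x = 0: LHS = |-0 + 2| = |2| = 2; 2 ≠ 0 — holds
Fails at x = 2: LHS = |-2 + 2| = |0| = 0; 0 ≠ 0 — FAILS
It is satisfied by some integers in the range but not all.

Answer: Sometimes true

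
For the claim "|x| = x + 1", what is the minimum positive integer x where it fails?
Testing positive integers:
x = 1: LHS = |1| = 1, RHS = 1 + 1 = 2; 1 = 2 — FAILS  ← smallest positive counterexample

Answer: x = 1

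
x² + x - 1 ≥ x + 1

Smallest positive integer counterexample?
Testing positive integers:
x = 1: LHS = 1² + 1 - 1 = 1, RHS = 1 + 1 = 2; 1 ≥ 2 — FAILS  ← smallest positive counterexample

Answer: x = 1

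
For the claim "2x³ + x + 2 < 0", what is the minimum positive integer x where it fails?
Testing positive integers:
x = 1: LHS = 2·1³ + 1 + 2 = 5; 5 < 0 — FAILS  ← smallest positive counterexample

Answer: x = 1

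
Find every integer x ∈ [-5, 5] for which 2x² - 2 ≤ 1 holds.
Holds for: {-1, 0, 1}
Fails for: {-5, -4, -3, -2, 2, 3, 4, 5}

Answer: {-1, 0, 1}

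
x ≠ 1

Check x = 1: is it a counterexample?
Substitute x = 1 into the relation:
x = 1: 1 ≠ 1 — FAILS

Since the claim fails at x = 1, this value is a counterexample.

Answer: Yes, x = 1 is a counterexample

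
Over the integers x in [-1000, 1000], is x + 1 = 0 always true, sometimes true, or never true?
Holds at x = -1: LHS = (-1) + 1 = 0; 0 = 0 — holds
Fails at x = 0: LHS = 0 + 1 = 1; 1 = 0 — FAILS
It is satisfied by some integers in the range but not all.

Answer: Sometimes true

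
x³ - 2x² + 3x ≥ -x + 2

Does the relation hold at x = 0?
x = 0: LHS = 0³ - 2·0² + 3·0 = 0, RHS = -0 + 2 = 2; 0 ≥ 2 — FAILS

The relation fails at x = 0, so x = 0 is a counterexample.

Answer: No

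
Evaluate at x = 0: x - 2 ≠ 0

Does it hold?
x = 0: LHS = 0 - 2 = -2; -2 ≠ 0 — holds

The relation is satisfied at x = 0.

Answer: Yes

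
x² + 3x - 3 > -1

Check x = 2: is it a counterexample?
Substitute x = 2 into the relation:
x = 2: LHS = 2² + 3·2 - 3 = 7; 7 > -1 — holds

The claim holds here, so x = 2 is not a counterexample. (A counterexample exists elsewhere, e.g. x = 0.)

Answer: No, x = 2 is not a counterexample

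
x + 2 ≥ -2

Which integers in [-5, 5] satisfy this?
Holds for: {-4, -3, -2, -1, 0, 1, 2, 3, 4, 5}
Fails for: {-5}

Answer: {-4, -3, -2, -1, 0, 1, 2, 3, 4, 5}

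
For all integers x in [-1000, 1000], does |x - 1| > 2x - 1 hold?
The claim fails at x = 1:
x = 1: LHS = |1 - 1| = |0| = 0, RHS = 2·1 - 1 = 1; 0 > 1 — FAILS

Because a single integer refutes it, the statement is false.

Answer: False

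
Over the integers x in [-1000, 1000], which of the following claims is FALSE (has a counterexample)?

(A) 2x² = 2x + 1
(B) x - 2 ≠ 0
(A) x = 0: LHS = 2·0² = 0, RHS = 2·0 + 1 = 1; 0 = 1 — FAILS
(B) x = 2: LHS = 2 - 2 = 0; 0 ≠ 0 — FAILS

Answer: Both A and B are false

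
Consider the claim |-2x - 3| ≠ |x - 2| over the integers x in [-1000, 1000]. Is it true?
The claim fails at x = -5:
x = -5: LHS = |-2·(-5) - 3| = |7| = 7, RHS = |(-5) - 2| = |-7| = 7; 7 ≠ 7 — FAILS

Because a single integer refutes it, the statement is false.

Answer: False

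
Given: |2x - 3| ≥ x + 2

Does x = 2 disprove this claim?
Substitute x = 2 into the relation:
x = 2: LHS = |2·2 - 3| = |1| = 1, RHS = 2 + 2 = 4; 1 ≥ 4 — FAILS

Since the claim fails at x = 2, this value is a counterexample.

Answer: Yes, x = 2 is a counterexample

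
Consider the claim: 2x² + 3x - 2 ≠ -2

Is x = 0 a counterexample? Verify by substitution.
Substitute x = 0 into the relation:
x = 0: LHS = 2·0² + 3·0 - 2 = -2; -2 ≠ -2 — FAILS

Since the claim fails at x = 0, this value is a counterexample.

Answer: Yes, x = 0 is a counterexample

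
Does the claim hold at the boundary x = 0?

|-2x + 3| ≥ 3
x = 0: LHS = |-2·0 + 3| = |3| = 3; 3 ≥ 3 — holds

The relation is satisfied at x = 0.

Answer: Yes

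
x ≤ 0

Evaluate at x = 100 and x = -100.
x = 100: 100 ≤ 0 — FAILS
x = -100: -100 ≤ 0 — holds

Answer: Partially: fails for x = 100, holds for x = -100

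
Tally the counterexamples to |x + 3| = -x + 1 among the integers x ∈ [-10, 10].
Counterexamples in [-10, 10]: {-10, -9, -8, -7, -6, -5, -4, -3, -2, 0, 1, 2, 3, 4, 5, 6, 7, 8, 9, 10}.

Counting them gives 20 values.

Answer: 20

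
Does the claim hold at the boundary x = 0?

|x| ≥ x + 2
x = 0: LHS = |0| = 0, RHS = 0 + 2 = 2; 0 ≥ 2 — FAILS

The relation fails at x = 0, so x = 0 is a counterexample.

Answer: No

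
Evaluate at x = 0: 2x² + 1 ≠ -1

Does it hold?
x = 0: LHS = 2·0² + 1 = 1; 1 ≠ -1 — holds

The relation is satisfied at x = 0.

Answer: Yes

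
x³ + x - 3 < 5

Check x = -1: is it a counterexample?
Substitute x = -1 into the relation:
x = -1: LHS = (-1)³ + (-1) - 3 = -5; -5 < 5 — holds

The claim holds here, so x = -1 is not a counterexample. (A counterexample exists elsewhere, e.g. x = 2.)

Answer: No, x = -1 is not a counterexample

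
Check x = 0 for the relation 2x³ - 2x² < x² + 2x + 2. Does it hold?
x = 0: LHS = 2·0³ - 2·0² = 0, RHS = 0² + 2·0 + 2 = 2; 0 < 2 — holds

The relation is satisfied at x = 0.

Answer: Yes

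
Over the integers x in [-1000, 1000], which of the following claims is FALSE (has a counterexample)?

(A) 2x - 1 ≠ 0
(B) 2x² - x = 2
(A) Track d = LHS − RHS over the integers in [-1000, 1000]. Equality would need d = 0, but d changes sign only between consecutive integers, jumping over 0:
x = 0: LHS = 2·0 - 1 = -1; -1 ≠ 0 — holds  (d = -1)
x = 1: LHS = 2·1 - 1 = 1; 1 ≠ 0 — holds  (d = 1)
Away from these crossings d keeps a constant sign, and checking every integer in [-1000, 1000] confirms d ≠ 0 throughout. Hence the two sides are never equal, so the relation holds for every integer in [-1000, 1000].

(B) x = 0: LHS = 2·0² - 0 = 0; 0 = 2 — FAILS

Only (B) has a counterexample.

Answer: B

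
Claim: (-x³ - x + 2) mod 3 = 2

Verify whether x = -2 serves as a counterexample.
Substitute x = -2 into the relation:
x = -2: LHS = (-(-2)³ - (-2) + 2) mod 3 = 12 mod 3 = 0; 0 = 2 — FAILS

Since the claim fails at x = -2, this value is a counterexample.

Answer: Yes, x = -2 is a counterexample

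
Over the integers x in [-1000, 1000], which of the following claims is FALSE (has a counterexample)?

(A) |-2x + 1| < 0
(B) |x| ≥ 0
(A) x = 0: LHS = |-2·0 + 1| = |1| = 1; 1 < 0 — FAILS

(B) An absolute value is never negative, so the left side is ≥ 0 for every x, while the right side is 0. Tightest case in [-1000, 1000] is x = 0:
x = 0: LHS = |0| = 0; 0 ≥ 0 — holds
Hence LHS − RHS is never negative, i.e. LHS ≥ RHS throughout, so the relation holds for every integer in [-1000, 1000].

Only (A) has a counterexample.

Answer: A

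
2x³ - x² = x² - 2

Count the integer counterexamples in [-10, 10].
Counterexamples in [-10, 10]: {-10, -9, -8, -7, -6, -5, -4, -3, -2, -1, 0, 1, 2, 3, 4, 5, 6, 7, 8, 9, 10}.

Counting them gives 21 values.

Answer: 21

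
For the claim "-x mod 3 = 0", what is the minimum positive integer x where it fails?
Testing positive integers:
x = 1: LHS = (-1) mod 3 = 2; 2 = 0 — FAILS  ← smallest positive counterexample

Answer: x = 1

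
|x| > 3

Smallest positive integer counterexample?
Testing positive integers:
x = 1: LHS = |1| = 1; 1 > 3 — FAILS  ← smallest positive counterexample

Answer: x = 1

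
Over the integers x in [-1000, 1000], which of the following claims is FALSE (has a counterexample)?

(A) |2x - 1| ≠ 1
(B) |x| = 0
(A) x = 0: LHS = |2·0 - 1| = |-1| = 1; 1 ≠ 1 — FAILS
(B) x = 1: LHS = |1| = 1; 1 = 0 — FAILS

Answer: Both A and B are false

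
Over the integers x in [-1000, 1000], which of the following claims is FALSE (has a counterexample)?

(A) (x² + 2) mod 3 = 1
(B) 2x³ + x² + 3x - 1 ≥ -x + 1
(A) x = 0: LHS = (0² + 2) mod 3 = 2 mod 3 = 2; 2 = 1 — FAILS
(B) x = 0: LHS = 2·0³ + 0² + 3·0 - 1 = -1, RHS = -0 + 1 = 1; -1 ≥ 1 — FAILS

Answer: Both A and B are false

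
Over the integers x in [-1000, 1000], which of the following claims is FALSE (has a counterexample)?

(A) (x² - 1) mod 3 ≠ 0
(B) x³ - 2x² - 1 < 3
(A) x = 1: LHS = (1² - 1) mod 3 = 0 mod 3 = 0; 0 ≠ 0 — FAILS
(B) x = 3: LHS = 3³ - 2·3² - 1 = 8; 8 < 3 — FAILS

Answer: Both A and B are false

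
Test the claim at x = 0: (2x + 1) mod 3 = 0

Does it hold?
x = 0: LHS = (2·0 + 1) mod 3 = 1 mod 3 = 1; 1 = 0 — FAILS

The relation fails at x = 0, so x = 0 is a counterexample.

Answer: No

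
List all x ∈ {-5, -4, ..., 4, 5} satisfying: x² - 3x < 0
Holds for: {1, 2}
Fails for: {-5, -4, -3, -2, -1, 0, 3, 4, 5}

Answer: {1, 2}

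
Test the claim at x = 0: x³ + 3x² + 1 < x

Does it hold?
x = 0: LHS = 0³ + 3·0² + 1 = 1; 1 < 0 — FAILS

The relation fails at x = 0, so x = 0 is a counterexample.

Answer: No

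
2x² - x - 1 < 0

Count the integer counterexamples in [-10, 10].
Counterexamples in [-10, 10]: {-10, -9, -8, -7, -6, -5, -4, -3, -2, -1, 1, 2, 3, 4, 5, 6, 7, 8, 9, 10}.

Counting them gives 20 values.

Answer: 20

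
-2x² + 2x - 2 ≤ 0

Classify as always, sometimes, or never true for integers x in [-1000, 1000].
Over all integers in [-1000, 1000], LHS − RHS is largest at x = 0, where it equals -2:
x = 0: LHS = -2·0² + 2·0 - 2 = -2; -2 ≤ 0 — holds
At the ends of the range:
x = -1000: LHS = -2·(-1000)² + 2·(-1000) - 2 = -2002002; -2002002 ≤ 0 — holds
x = 1000: LHS = -2·1000² + 2·1000 - 2 = -1998002; -1998002 ≤ 0 — holds
Hence LHS − RHS is never positive, i.e. LHS ≤ RHS throughout, so the relation holds for every integer in [-1000, 1000].

No counterexample exists.

Answer: Always true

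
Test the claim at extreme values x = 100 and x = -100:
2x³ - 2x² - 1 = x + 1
x = 100: LHS = 2·100³ - 2·100² - 1 = 1979999, RHS = 100 + 1 = 101; 1979999 = 101 — FAILS
x = -100: LHS = 2·(-100)³ - 2·(-100)² - 1 = -2020001, RHS = (-100) + 1 = -99; -2020001 = -99 — FAILS

Answer: No, fails for both x = 100 and x = -100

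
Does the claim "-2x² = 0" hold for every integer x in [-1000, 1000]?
The claim fails at x = 1:
x = 1: LHS = -2·1² = -2; -2 = 0 — FAILS

Because a single integer refutes it, the statement is false.

Answer: False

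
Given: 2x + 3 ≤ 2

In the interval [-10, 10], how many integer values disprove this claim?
Counterexamples in [-10, 10]: {0, 1, 2, 3, 4, 5, 6, 7, 8, 9, 10}.

Counting them gives 11 values.

Answer: 11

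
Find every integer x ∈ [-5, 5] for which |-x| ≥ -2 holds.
An absolute value is never negative, so the left side is ≥ 0 for every x, while the right side is -2. Tightest case in [-5, 5] is x = 0:
x = 0: LHS = |-0| = |0| = 0; 0 ≥ -2 — holds
Hence LHS − RHS is never negative, i.e. LHS ≥ RHS throughout, so the relation holds for every integer in [-5, 5].

Answer: All integers in [-5, 5]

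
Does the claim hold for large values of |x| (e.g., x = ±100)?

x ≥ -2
x = 100: 100 ≥ -2 — holds
x = -100: -100 ≥ -2 — FAILS

Answer: Partially: holds for x = 100, fails for x = -100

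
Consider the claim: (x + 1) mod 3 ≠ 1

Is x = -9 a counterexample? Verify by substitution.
Substitute x = -9 into the relation:
x = -9: LHS = ((-9) + 1) mod 3 = (-8) mod 3 = 1; 1 ≠ 1 — FAILS

Since the claim fails at x = -9, this value is a counterexample.

Answer: Yes, x = -9 is a counterexample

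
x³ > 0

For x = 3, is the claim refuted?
Substitute x = 3 into the relation:
x = 3: LHS = 3³ = 27; 27 > 0 — holds

The claim holds here, so x = 3 is not a counterexample. (A counterexample exists elsewhere, e.g. x = 0.)

Answer: No, x = 3 is not a counterexample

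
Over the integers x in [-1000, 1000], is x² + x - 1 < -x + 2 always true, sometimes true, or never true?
Holds at x = 0: LHS = 0² + 0 - 1 = -1, RHS = -0 + 2 = 2; -1 < 2 — holds
Fails at x = 1: LHS = 1² + 1 - 1 = 1, RHS = -1 + 2 = 1; 1 < 1 — FAILS
It is satisfied by some integers in the range but not all.

Answer: Sometimes true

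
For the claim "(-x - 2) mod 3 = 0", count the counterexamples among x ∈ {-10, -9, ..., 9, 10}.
Counterexamples in [-10, 10]: {-10, -9, -7, -6, -4, -3, -1, 0, 2, 3, 5, 6, 8, 9}.

Counting them gives 14 values.

Answer: 14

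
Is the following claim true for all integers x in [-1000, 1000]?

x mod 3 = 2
The claim fails at x = 0:
x = 0: LHS = 0 mod 3 = 0; 0 = 2 — FAILS

Because a single integer refutes it, the statement is false.

Answer: False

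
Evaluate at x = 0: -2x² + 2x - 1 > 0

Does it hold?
x = 0: LHS = -2·0² + 2·0 - 1 = -1; -1 > 0 — FAILS

The relation fails at x = 0, so x = 0 is a counterexample.

Answer: No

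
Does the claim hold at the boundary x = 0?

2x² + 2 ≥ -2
x = 0: LHS = 2·0² + 2 = 2; 2 ≥ -2 — holds

The relation is satisfied at x = 0.

Answer: Yes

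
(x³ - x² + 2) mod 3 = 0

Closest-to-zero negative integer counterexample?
Testing negative integers from -1 downward:
x = -1: LHS = ((-1)³ - (-1)² + 2) mod 3 = 0 mod 3 = 0; 0 = 0 — holds
x = -2: LHS = ((-2)³ - (-2)² + 2) mod 3 = (-10) mod 3 = 2; 2 = 0 — FAILS  ← closest negative counterexample to 0

Answer: x = -2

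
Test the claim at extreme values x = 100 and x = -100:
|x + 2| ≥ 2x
x = 100: LHS = |100 + 2| = |102| = 102, RHS = 2·100 = 200; 102 ≥ 200 — FAILS
x = -100: LHS = |(-100) + 2| = |-98| = 98, RHS = 2·(-100) = -200; 98 ≥ -200 — holds

Answer: Partially: fails for x = 100, holds for x = -100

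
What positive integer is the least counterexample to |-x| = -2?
Testing positive integers:
x = 1: LHS = |-1| = 1; 1 = -2 — FAILS  ← smallest positive counterexample

Answer: x = 1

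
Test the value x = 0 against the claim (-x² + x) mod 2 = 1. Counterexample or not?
Substitute x = 0 into the relation:
x = 0: LHS = (-0² + 0) mod 2 = 0 mod 2 = 0; 0 = 1 — FAILS

Since the claim fails at x = 0, this value is a counterexample.

Answer: Yes, x = 0 is a counterexample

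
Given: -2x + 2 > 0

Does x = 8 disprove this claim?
Substitute x = 8 into the relation:
x = 8: LHS = -2·8 + 2 = -14; -14 > 0 — FAILS

Since the claim fails at x = 8, this value is a counterexample.

Answer: Yes, x = 8 is a counterexample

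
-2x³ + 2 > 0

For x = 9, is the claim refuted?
Substitute x = 9 into the relation:
x = 9: LHS = -2·9³ + 2 = -1456; -1456 > 0 — FAILS

Since the claim fails at x = 9, this value is a counterexample.

Answer: Yes, x = 9 is a counterexample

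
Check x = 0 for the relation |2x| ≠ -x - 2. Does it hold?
x = 0: LHS = |2·0| = |0| = 0, RHS = -0 - 2 = -2; 0 ≠ -2 — holds

The relation is satisfied at x = 0.

Answer: Yes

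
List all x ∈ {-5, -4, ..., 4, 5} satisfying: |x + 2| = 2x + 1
Holds for: {1}
Fails for: {-5, -4, -3, -2, -1, 0, 2, 3, 4, 5}

Answer: {1}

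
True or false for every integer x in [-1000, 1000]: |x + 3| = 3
The claim fails at x = 1:
x = 1: LHS = |1 + 3| = |4| = 4; 4 = 3 — FAILS

Because a single integer refutes it, the statement is false.

Answer: False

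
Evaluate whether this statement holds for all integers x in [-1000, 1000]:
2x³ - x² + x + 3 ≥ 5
The claim fails at x = 0:
x = 0: LHS = 2·0³ - 0² + 0 + 3 = 3; 3 ≥ 5 — FAILS

Because a single integer refutes it, the statement is false.

Answer: False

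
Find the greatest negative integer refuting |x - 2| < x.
Testing negative integers from -1 downward:
x = -1: LHS = |(-1) - 2| = |-3| = 3; 3 < -1 — FAILS  ← closest negative counterexample to 0

Answer: x = -1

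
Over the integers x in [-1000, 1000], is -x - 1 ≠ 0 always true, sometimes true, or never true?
Holds at x = 0: LHS = -0 - 1 = -1; -1 ≠ 0 — holds
Fails at x = -1: LHS = -(-1) - 1 = 0; 0 ≠ 0 — FAILS
It is satisfied by some integers in the range but not all.

Answer: Sometimes true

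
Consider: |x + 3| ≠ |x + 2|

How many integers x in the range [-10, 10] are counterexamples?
Track d = LHS − RHS over the integers in [-10, 10]. Equality would need d = 0, but d changes sign only between consecutive integers, jumping over 0:
x = -3: LHS = |(-3) + 3| = |0| = 0, RHS = |(-3) + 2| = |-1| = 1; 0 ≠ 1 — holds  (d = -1)
x = -2: LHS = |(-2) + 3| = |1| = 1, RHS = |(-2) + 2| = |0| = 0; 1 ≠ 0 — holds  (d = 1)
Away from these crossings d keeps a constant sign, and checking every integer in [-10, 10] confirms d ≠ 0 throughout. Hence the two sides are never equal, so the relation holds for every integer in [-10, 10].

No counterexample appears in that range.

Answer: 0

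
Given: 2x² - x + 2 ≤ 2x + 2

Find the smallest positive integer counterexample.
Testing positive integers:
x = 1: LHS = 2·1² - 1 + 2 = 3, RHS = 2·1 + 2 = 4; 3 ≤ 4 — holds
x = 2: LHS = 2·2² - 2 + 2 = 8, RHS = 2·2 + 2 = 6; 8 ≤ 6 — FAILS  ← smallest positive counterexample

Answer: x = 2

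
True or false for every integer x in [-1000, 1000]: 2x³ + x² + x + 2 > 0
The claim fails at x = -1:
x = -1: LHS = 2·(-1)³ + (-1)² + (-1) + 2 = 0; 0 > 0 — FAILS

Because a single integer refutes it, the statement is false.

Answer: False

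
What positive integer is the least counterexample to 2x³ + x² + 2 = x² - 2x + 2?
Testing positive integers:
x = 1: LHS = 2·1³ + 1² + 2 = 5, RHS = 1² - 2·1 + 2 = 1; 5 = 1 — FAILS  ← smallest positive counterexample

Answer: x = 1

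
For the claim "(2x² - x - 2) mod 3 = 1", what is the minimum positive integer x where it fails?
Testing positive integers:
x = 1: LHS = (2·1² - 1 - 2) mod 3 = (-1) mod 3 = 2; 2 = 1 — FAILS  ← smallest positive counterexample

Answer: x = 1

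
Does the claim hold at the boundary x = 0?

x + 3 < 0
x = 0: LHS = 0 + 3 = 3; 3 < 0 — FAILS

The relation fails at x = 0, so x = 0 is a counterexample.

Answer: No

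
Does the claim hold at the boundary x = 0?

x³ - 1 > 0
x = 0: LHS = 0³ - 1 = -1; -1 > 0 — FAILS

The relation fails at x = 0, so x = 0 is a counterexample.

Answer: No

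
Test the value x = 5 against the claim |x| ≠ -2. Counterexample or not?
Substitute x = 5 into the relation:
x = 5: LHS = |5| = 5; 5 ≠ -2 — holds

The relation holds at x = 5, so it is not a counterexample.

Answer: No, x = 5 is not a counterexample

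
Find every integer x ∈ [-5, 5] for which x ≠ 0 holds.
Holds for: {-5, -4, -3, -2, -1, 1, 2, 3, 4, 5}
Fails for: {0}

Answer: {-5, -4, -3, -2, -1, 1, 2, 3, 4, 5}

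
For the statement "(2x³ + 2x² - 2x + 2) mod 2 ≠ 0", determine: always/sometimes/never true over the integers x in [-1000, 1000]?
For a polynomial with integer coefficients, its value mod 2 depends only on x mod 2, so it suffices to check one representative of each residue class, x = 0, 1:
x = 0: LHS = (2·0³ + 2·0² - 2·0 + 2) mod 2 = 2 mod 2 = 0; 0 ≠ 0 — FAILS
x = 1: LHS = (2·1³ + 2·1² - 2·1 + 2) mod 2 = 4 mod 2 = 0; 0 ≠ 0 — FAILS
The relation fails in every residue class, so the claimed relation (≠) fails for every integer in [-1000, 1000].

No integer in the range satisfies it.

Answer: Never true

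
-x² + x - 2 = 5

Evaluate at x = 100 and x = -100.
x = 100: LHS = -100² + 100 - 2 = -9902; -9902 = 5 — FAILS
x = -100: LHS = -(-100)² + (-100) - 2 = -10102; -10102 = 5 — FAILS

Answer: No, fails for both x = 100 and x = -100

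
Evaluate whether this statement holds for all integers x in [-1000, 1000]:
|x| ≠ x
The claim fails at x = 0:
x = 0: LHS = |0| = 0; 0 ≠ 0 — FAILS

Because a single integer refutes it, the statement is false.

Answer: False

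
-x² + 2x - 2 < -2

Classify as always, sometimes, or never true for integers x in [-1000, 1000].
Holds at x = -1: LHS = -(-1)² + 2·(-1) - 2 = -5; -5 < -2 — holds
Fails at x = 0: LHS = -0² + 2·0 - 2 = -2; -2 < -2 — FAILS
It is satisfied by some integers in the range but not all.

Answer: Sometimes true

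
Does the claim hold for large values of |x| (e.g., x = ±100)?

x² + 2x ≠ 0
x = 100: LHS = 100² + 2·100 = 10200; 10200 ≠ 0 — holds
x = -100: LHS = (-100)² + 2·(-100) = 9800; 9800 ≠ 0 — holds

Answer: Yes, holds for both x = 100 and x = -100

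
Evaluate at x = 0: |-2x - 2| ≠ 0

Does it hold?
x = 0: LHS = |-2·0 - 2| = |-2| = 2; 2 ≠ 0 — holds

The relation is satisfied at x = 0.

Answer: Yes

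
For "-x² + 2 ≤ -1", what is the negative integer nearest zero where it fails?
Testing negative integers from -1 downward:
x = -1: LHS = -(-1)² + 2 = 1; 1 ≤ -1 — FAILS  ← closest negative counterexample to 0

Answer: x = -1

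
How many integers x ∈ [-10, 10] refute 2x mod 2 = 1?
Counterexamples in [-10, 10]: {-10, -9, -8, -7, -6, -5, -4, -3, -2, -1, 0, 1, 2, 3, 4, 5, 6, 7, 8, 9, 10}.

Counting them gives 21 values.

Answer: 21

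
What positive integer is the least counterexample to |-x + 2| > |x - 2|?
Testing positive integers:
x = 1: LHS = |-1 + 2| = |1| = 1, RHS = |1 - 2| = |-1| = 1; 1 > 1 — FAILS  ← smallest positive counterexample

Answer: x = 1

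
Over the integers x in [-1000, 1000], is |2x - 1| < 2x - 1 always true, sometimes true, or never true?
Over all integers in [-1000, 1000], LHS − RHS is smallest at x = 1, where it equals 0:
x = 1: LHS = |2·1 - 1| = |1| = 1, RHS = 2·1 - 1 = 1; 1 < 1 — FAILS
At the ends of the range:
x = -1000: LHS = |2·(-1000) - 1| = |-2001| = 2001, RHS = 2·(-1000) - 1 = -2001; 2001 < -2001 — FAILS
x = 1000: LHS = |2·1000 - 1| = |1999| = 1999, RHS = 2·1000 - 1 = 1999; 1999 < 1999 — FAILS
Hence LHS − RHS is never negative, i.e. LHS ≥ RHS throughout, so the claimed relation (<) fails for every integer in [-1000, 1000].

No integer in the range satisfies it.

Answer: Never true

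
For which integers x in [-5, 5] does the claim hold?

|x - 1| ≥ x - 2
Over all integers in [-5, 5], LHS − RHS is smallest at x = 1, where it equals 1:
x = 1: LHS = |1 - 1| = |0| = 0, RHS = 1 - 2 = -1; 0 ≥ -1 — holds
At the ends of the range:
x = -5: LHS = |(-5) - 1| = |-6| = 6, RHS = (-5) - 2 = -7; 6 ≥ -7 — holds
x = 5: LHS = |5 - 1| = |4| = 4, RHS = 5 - 2 = 3; 4 ≥ 3 — holds
Hence LHS − RHS is never negative, i.e. LHS ≥ RHS throughout, so the relation holds for every integer in [-5, 5].

Answer: All integers in [-5, 5]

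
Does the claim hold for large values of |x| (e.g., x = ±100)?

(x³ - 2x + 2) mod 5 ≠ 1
x = 100: LHS = (100³ - 2·100 + 2) mod 5 = 999802 mod 5 = 2; 2 ≠ 1 — holds
x = -100: LHS = ((-100)³ - 2·(-100) + 2) mod 5 = (-999798) mod 5 = 2; 2 ≠ 1 — holds

Answer: Yes, holds for both x = 100 and x = -100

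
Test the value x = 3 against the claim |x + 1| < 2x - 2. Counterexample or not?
Substitute x = 3 into the relation:
x = 3: LHS = |3 + 1| = |4| = 4, RHS = 2·3 - 2 = 4; 4 < 4 — FAILS

Since the claim fails at x = 3, this value is a counterexample.

Answer: Yes, x = 3 is a counterexample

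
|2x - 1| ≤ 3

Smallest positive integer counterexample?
Testing positive integers:
x = 1: LHS = |2·1 - 1| = |1| = 1; 1 ≤ 3 — holds
x = 2: LHS = |2·2 - 1| = |3| = 3; 3 ≤ 3 — holds
x = 3: LHS = |2·3 - 1| = |5| = 5; 5 ≤ 3 — FAILS  ← smallest positive counterexample

Answer: x = 3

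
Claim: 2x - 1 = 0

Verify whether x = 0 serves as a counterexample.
Substitute x = 0 into the relation:
x = 0: LHS = 2·0 - 1 = -1; -1 = 0 — FAILS

Since the claim fails at x = 0, this value is a counterexample.

Answer: Yes, x = 0 is a counterexample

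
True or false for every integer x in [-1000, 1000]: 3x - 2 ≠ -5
The claim fails at x = -1:
x = -1: LHS = 3·(-1) - 2 = -5; -5 ≠ -5 — FAILS

Because a single integer refutes it, the statement is false.

Answer: False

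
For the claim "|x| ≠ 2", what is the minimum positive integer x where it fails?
Testing positive integers:
x = 1: LHS = |1| = 1; 1 ≠ 2 — holds
x = 2: LHS = |2| = 2; 2 ≠ 2 — FAILS  ← smallest positive counterexample

Answer: x = 2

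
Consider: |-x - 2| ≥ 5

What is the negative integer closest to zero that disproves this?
Testing negative integers from -1 downward:
x = -1: LHS = |-(-1) - 2| = |-1| = 1; 1 ≥ 5 — FAILS  ← closest negative counterexample to 0

Answer: x = -1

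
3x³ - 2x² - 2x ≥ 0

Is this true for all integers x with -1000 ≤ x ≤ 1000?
The claim fails at x = 1:
x = 1: LHS = 3·1³ - 2·1² - 2·1 = -1; -1 ≥ 0 — FAILS

Because a single integer refutes it, the statement is false.

Answer: False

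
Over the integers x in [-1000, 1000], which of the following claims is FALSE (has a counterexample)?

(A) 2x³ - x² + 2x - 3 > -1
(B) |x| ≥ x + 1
(A) x = 0: LHS = 2·0³ - 0² + 2·0 - 3 = -3; -3 > -1 — FAILS
(B) x = 0: LHS = |0| = 0, RHS = 0 + 1 = 1; 0 ≥ 1 — FAILS

Answer: Both A and B are false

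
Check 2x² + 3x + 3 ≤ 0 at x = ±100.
x = 100: LHS = 2·100² + 3·100 + 3 = 20303; 20303 ≤ 0 — FAILS
x = -100: LHS = 2·(-100)² + 3·(-100) + 3 = 19703; 19703 ≤ 0 — FAILS

Answer: No, fails for both x = 100 and x = -100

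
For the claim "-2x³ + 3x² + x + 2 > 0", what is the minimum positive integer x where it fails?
Testing positive integers:
x = 1: LHS = -2·1³ + 3·1² + 1 + 2 = 4; 4 > 0 — holds
x = 2: LHS = -2·2³ + 3·2² + 2 + 2 = 0; 0 > 0 — FAILS  ← smallest positive counterexample

Answer: x = 2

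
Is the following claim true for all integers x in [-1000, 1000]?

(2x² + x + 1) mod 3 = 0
The claim fails at x = 0:
x = 0: LHS = (2·0² + 0 + 1) mod 3 = 1 mod 3 = 1; 1 = 0 — FAILS

Because a single integer refutes it, the statement is false.

Answer: False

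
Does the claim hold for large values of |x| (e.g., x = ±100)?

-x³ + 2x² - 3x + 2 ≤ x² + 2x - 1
x = 100: LHS = -100³ + 2·100² - 3·100 + 2 = -980298, RHS = 100² + 2·100 - 1 = 10199; -980298 ≤ 10199 — holds
x = -100: LHS = -(-100)³ + 2·(-100)² - 3·(-100) + 2 = 1020302, RHS = (-100)² + 2·(-100) - 1 = 9799; 1020302 ≤ 9799 — FAILS

Answer: Partially: holds for x = 100, fails for x = -100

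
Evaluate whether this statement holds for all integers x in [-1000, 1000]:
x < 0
The claim fails at x = 0:
x = 0: 0 < 0 — FAILS

Because a single integer refutes it, the statement is false.

Answer: False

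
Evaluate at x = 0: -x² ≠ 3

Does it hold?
x = 0: LHS = -0² = 0; 0 ≠ 3 — holds

The relation is satisfied at x = 0.

Answer: Yes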